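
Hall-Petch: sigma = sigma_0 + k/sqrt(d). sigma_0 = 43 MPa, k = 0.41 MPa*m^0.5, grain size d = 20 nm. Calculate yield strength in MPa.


d = 20 nm = 2e-08 m
sqrt(d) = 0.0001414214
Hall-Petch contribution = k / sqrt(d) = 0.41 / 0.0001414214 = 2899.1 MPa
sigma = sigma_0 + k/sqrt(d) = 43 + 2899.1 = 2942.1 MPa

2942.1


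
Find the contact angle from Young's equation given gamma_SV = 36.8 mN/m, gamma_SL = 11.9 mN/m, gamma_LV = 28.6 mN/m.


cos(theta) = (gamma_SV - gamma_SL) / gamma_LV
cos(theta) = (36.8 - 11.9) / 28.6
cos(theta) = 0.870629
theta = arccos(0.870629) = 29.47 degrees

29.47


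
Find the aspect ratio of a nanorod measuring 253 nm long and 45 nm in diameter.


Aspect ratio AR = length / diameter
AR = 253 / 45
AR = 5.62

5.62


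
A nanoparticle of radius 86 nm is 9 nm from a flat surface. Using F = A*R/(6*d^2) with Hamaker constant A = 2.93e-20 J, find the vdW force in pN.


Convert to SI: R = 86 nm = 8.6e-08 m, d = 9 nm = 9e-09 m
F = A * R / (6 * d^2)
F = 2.93e-20 * 8.6e-08 / (6 * (9e-09)^2)
F = 5.18477e-12 N = 5.185 pN

5.185


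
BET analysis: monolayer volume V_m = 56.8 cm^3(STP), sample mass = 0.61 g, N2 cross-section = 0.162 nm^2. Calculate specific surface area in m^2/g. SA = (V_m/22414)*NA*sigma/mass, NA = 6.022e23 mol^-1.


Number of moles in monolayer = V_m / 22414 = 56.8 / 22414 = 0.00253413
Number of molecules = moles * NA = 0.00253413 * 6.022e23
SA = molecules * sigma / mass
SA = (56.8 / 22414) * 6.022e23 * 0.162e-18 / 0.61
SA = 405.3 m^2/g

405.3


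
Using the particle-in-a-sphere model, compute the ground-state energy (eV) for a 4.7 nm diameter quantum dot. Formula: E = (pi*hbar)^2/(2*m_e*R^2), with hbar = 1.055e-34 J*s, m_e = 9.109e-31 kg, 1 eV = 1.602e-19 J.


Radius R = 4.7/2 = 2.35 nm = 2.35e-09 m
E = (pi * 1.055e-34)^2 / (2 * 9.109e-31 * (2.35e-09)^2)
E(J) = 1.09186e-20
E = E(J) / 1.602e-19 = 0.0682 eV

0.0682


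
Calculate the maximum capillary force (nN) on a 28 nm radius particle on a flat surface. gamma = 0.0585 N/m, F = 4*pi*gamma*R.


Convert radius: R = 28 nm = 2.8e-08 m
F = 4 * pi * gamma * R
F = 4 * pi * 0.0585 * 2.8e-08
F = 2.05837e-08 N = 20.5837 nN

20.5837


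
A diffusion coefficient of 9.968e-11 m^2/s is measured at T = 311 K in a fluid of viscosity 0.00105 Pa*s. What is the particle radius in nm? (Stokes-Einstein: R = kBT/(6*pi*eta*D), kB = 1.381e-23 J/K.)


Stokes-Einstein: R = kB*T / (6*pi*eta*D)
R = 1.381e-23 * 311 / (6 * pi * 0.00105 * 9.968e-11)
R = 2.17699e-09 m = 2.18 nm

2.18


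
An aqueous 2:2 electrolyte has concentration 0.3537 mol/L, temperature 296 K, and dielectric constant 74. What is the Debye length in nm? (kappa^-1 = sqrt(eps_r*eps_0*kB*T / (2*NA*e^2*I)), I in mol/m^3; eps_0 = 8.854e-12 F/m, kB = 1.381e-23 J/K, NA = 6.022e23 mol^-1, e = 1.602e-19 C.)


Ionic strength I = 0.3537 * 2^2 * 1000 = 1414.8 mol/m^3
kappa^-1 = sqrt(74 * 8.854e-12 * 1.381e-23 * 296 / (2 * 6.022e23 * (1.602e-19)^2 * 1414.8))
kappa^-1 = 0.247 nm

0.247


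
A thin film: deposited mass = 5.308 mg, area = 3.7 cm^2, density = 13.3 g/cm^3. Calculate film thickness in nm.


Convert: m = 5.308 mg = 5.3080e-06 kg, A = 3.7 cm^2 = 3.7000e-04 m^2, rho = 13.3 g/cm^3 = 13300 kg/m^3
t = m / (A * rho)
t = 5.3080e-06 / (3.7000e-04 * 13300)
t = 1.0786e-06 m = 1078.6 nm

1078.6


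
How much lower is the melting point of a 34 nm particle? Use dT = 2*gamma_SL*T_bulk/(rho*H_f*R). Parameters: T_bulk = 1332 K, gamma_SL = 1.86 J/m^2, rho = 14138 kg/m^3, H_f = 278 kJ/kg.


Radius R = 34/2 = 17 nm = 1.7e-08 m
Convert H_f = 278 kJ/kg = 278000 J/kg
dT = 2 * gamma_SL * T_bulk / (rho * H_f * R)
dT = 2 * 1.86 * 1332 / (14138 * 278000 * 1.7e-08)
dT = 74.2 K

74.2


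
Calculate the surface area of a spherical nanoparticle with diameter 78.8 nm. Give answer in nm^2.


Radius r = 78.8/2 = 39.4 nm
Surface area SA = 4 * pi * r^2
SA = 4 * pi * (39.4)^2
SA = 19507.53 nm^2

19507.53


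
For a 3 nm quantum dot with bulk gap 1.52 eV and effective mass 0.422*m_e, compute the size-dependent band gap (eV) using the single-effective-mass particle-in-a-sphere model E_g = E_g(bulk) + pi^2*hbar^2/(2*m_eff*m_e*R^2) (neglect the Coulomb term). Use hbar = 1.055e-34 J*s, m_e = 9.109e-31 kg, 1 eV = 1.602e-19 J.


Radius R = 3/2 nm = 1.5e-09 m
Confinement energy dE = pi^2 * hbar^2 / (2 * m_eff * m_e * R^2)
dE = pi^2 * (1.055e-34)^2 / (2 * 0.422 * 9.109e-31 * (1.5e-09)^2) J, divided by 1.602e-19 J/eV
dE = 0.3964 eV
Total band gap = E_g(bulk) + dE = 1.52 + 0.3964 = 1.9164 eV

1.9164


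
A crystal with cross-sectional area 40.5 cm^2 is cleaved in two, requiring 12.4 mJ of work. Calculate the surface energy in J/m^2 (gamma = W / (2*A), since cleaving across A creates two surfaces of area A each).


Convert: A = 40.5 cm^2 = 0.00405 m^2, W = 12.4 mJ = 0.0124 J
Cleaving exposes two faces of area A, so total new surface = 2*A and gamma = W / (2*A)
gamma = 0.0124 / (2 * 0.00405)
gamma = 1.531 J/m^2

1.531


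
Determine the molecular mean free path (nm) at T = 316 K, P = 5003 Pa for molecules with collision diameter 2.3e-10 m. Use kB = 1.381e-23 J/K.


Mean free path: lambda = kB*T / (sqrt(2) * pi * d^2 * P)
lambda = 1.381e-23 * 316 / (sqrt(2) * pi * (2.3e-10)^2 * 5003)
lambda = 3.71133e-06 m
lambda = 3711.33 nm

3711.33


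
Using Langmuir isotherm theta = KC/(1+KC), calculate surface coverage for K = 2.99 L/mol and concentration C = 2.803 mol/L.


Langmuir isotherm: theta = K*C / (1 + K*C)
K*C = 2.99 * 2.803 = 8.38097
theta = 8.38097 / (1 + 8.38097) = 8.38097 / 9.38097
theta = 0.8934

0.8934


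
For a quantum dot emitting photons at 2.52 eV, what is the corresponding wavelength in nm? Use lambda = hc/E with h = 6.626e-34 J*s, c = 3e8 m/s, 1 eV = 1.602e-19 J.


Convert energy: E = 2.52 eV = 2.52 * 1.602e-19 = 4.03704e-19 J
lambda = h*c / E = 6.626e-34 * 3e8 / 4.03704e-19
lambda = 4.9239e-07 m = 492.4 nm

492.4


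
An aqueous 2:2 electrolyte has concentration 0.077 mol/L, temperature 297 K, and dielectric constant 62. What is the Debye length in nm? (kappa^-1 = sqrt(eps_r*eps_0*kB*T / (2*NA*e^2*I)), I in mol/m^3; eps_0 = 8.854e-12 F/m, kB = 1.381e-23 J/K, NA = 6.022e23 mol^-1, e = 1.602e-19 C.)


Ionic strength I = 0.077 * 2^2 * 1000 = 308 mol/m^3
kappa^-1 = sqrt(62 * 8.854e-12 * 1.381e-23 * 297 / (2 * 6.022e23 * (1.602e-19)^2 * 308))
kappa^-1 = 0.486 nm

0.486


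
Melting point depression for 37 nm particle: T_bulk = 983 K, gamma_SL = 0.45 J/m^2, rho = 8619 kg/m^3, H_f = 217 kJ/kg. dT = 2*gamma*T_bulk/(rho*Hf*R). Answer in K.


Radius R = 37/2 = 18.5 nm = 1.85e-08 m
Convert H_f = 217 kJ/kg = 217000 J/kg
dT = 2 * gamma_SL * T_bulk / (rho * H_f * R)
dT = 2 * 0.45 * 983 / (8619 * 217000 * 1.85e-08)
dT = 25.6 K

25.6


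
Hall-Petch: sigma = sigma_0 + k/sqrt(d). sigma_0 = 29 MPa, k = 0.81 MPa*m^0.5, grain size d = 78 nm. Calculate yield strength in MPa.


d = 78 nm = 7.8e-08 m
sqrt(d) = 0.0002792848
Hall-Petch contribution = k / sqrt(d) = 0.81 / 0.0002792848 = 2900.3 MPa
sigma = sigma_0 + k/sqrt(d) = 29 + 2900.3 = 2929.3 MPa

2929.3


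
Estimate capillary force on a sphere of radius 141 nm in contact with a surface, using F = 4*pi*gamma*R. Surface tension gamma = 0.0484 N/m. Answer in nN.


Convert radius: R = 141 nm = 1.41e-07 m
F = 4 * pi * gamma * R
F = 4 * pi * 0.0484 * 1.41e-07
F = 8.57579e-08 N = 85.7579 nN

85.7579


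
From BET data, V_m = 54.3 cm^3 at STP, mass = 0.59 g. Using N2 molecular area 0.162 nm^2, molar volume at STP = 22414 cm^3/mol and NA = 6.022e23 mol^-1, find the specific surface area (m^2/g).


Number of moles in monolayer = V_m / 22414 = 54.3 / 22414 = 0.00242259
Number of molecules = moles * NA = 0.00242259 * 6.022e23
SA = molecules * sigma / mass
SA = (54.3 / 22414) * 6.022e23 * 0.162e-18 / 0.59
SA = 400.6 m^2/g

400.6


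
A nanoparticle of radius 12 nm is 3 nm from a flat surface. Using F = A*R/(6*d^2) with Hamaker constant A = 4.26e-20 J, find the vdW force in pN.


Convert to SI: R = 12 nm = 1.2e-08 m, d = 3 nm = 3e-09 m
F = A * R / (6 * d^2)
F = 4.26e-20 * 1.2e-08 / (6 * (3e-09)^2)
F = 9.46667e-12 N = 9.467 pN

9.467


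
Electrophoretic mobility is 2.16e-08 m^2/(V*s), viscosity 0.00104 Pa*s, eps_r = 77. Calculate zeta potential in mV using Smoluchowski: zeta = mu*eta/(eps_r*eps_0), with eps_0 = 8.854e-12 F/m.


Smoluchowski equation: zeta = mu * eta / (eps_r * eps_0)
zeta = 2.16e-08 * 0.00104 / (77 * 8.854e-12)
zeta = 0.03295 V = 32.95 mV

32.95


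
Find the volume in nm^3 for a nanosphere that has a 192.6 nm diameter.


Radius r = 192.6/2 = 96.3 nm
Volume V = (4/3) * pi * r^3
V = (4/3) * pi * (96.3)^3
V = 3740825.68 nm^3

3740825.68


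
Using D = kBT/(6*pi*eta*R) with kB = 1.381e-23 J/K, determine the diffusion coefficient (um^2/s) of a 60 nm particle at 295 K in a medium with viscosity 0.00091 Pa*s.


Radius R = 60/2 = 30 nm = 3e-08 m
D = kB*T / (6*pi*eta*R)
D = 1.381e-23 * 295 / (6 * pi * 0.00091 * 3e-08)
D = 7.91684e-12 m^2/s = 7.917 um^2/s

7.917


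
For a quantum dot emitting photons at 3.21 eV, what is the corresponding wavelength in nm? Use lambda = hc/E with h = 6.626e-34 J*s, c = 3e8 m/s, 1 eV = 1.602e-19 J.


Convert energy: E = 3.21 eV = 3.21 * 1.602e-19 = 5.14242e-19 J
lambda = h*c / E = 6.626e-34 * 3e8 / 5.14242e-19
lambda = 3.8655e-07 m = 386.5 nm

386.5


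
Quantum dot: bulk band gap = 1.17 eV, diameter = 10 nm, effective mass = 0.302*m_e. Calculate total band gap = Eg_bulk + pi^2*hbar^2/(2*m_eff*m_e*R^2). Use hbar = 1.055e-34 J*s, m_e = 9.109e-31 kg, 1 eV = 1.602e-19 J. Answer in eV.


Radius R = 10/2 nm = 5e-09 m
Confinement energy dE = pi^2 * hbar^2 / (2 * m_eff * m_e * R^2)
dE = pi^2 * (1.055e-34)^2 / (2 * 0.302 * 9.109e-31 * (5e-09)^2) J, divided by 1.602e-19 J/eV
dE = 0.0499 eV
Total band gap = E_g(bulk) + dE = 1.17 + 0.0499 = 1.2199 eV

1.2199


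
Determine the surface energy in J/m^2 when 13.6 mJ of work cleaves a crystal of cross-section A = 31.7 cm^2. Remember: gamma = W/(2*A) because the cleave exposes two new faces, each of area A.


Convert: A = 31.7 cm^2 = 0.00317 m^2, W = 13.6 mJ = 0.0136 J
Cleaving exposes two faces of area A, so total new surface = 2*A and gamma = W / (2*A)
gamma = 0.0136 / (2 * 0.00317)
gamma = 2.145 J/m^2

2.145


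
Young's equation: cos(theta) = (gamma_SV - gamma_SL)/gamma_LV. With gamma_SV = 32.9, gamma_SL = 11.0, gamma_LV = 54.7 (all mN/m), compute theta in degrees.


cos(theta) = (gamma_SV - gamma_SL) / gamma_LV
cos(theta) = (32.9 - 11.0) / 54.7
cos(theta) = 0.400366
theta = arccos(0.400366) = 66.4 degrees

66.4


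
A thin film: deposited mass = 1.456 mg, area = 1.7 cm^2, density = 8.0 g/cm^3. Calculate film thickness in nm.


Convert: m = 1.456 mg = 1.4560e-06 kg, A = 1.7 cm^2 = 1.7000e-04 m^2, rho = 8.0 g/cm^3 = 8000 kg/m^3
t = m / (A * rho)
t = 1.4560e-06 / (1.7000e-04 * 8000)
t = 1.0706e-06 m = 1070.6 nm

1070.6


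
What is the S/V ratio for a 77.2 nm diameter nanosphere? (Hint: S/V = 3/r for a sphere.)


Radius r = 77.2/2 = 38.6 nm
S/V = 3 / r = 3 / 38.6
S/V = 0.0777 nm^-1

0.0777


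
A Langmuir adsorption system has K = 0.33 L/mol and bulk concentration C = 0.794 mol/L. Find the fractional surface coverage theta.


Langmuir isotherm: theta = K*C / (1 + K*C)
K*C = 0.33 * 0.794 = 0.26202
theta = 0.26202 / (1 + 0.26202) = 0.26202 / 1.26202
theta = 0.2076

0.2076


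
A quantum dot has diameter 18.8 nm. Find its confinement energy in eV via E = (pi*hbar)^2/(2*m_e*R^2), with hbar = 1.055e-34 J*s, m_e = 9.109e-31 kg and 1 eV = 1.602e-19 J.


Radius R = 18.8/2 = 9.4 nm = 9.4e-09 m
E = (pi * 1.055e-34)^2 / (2 * 9.109e-31 * (9.4e-09)^2)
E(J) = 6.82415e-22
E = E(J) / 1.602e-19 = 0.0043 eV

0.0043


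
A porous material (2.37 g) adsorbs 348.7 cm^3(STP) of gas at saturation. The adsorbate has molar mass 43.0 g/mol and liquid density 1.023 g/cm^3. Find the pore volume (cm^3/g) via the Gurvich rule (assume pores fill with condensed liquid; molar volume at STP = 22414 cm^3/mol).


Moles adsorbed n = V_ads / 22414 = 348.7 / 22414 = 1.555724e-02 mol
Liquid volume V_liq = n * M / rho_liq = 1.555724e-02 * 43.0 / 1.023 = 0.65392 cm^3
Specific pore volume V_pore = V_liq / m_sample = 0.65392 / 2.37
V_pore = 0.2759 cm^3/g

0.2759


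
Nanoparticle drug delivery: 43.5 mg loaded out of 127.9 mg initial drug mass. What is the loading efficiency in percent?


Drug loading efficiency = (drug loaded / drug initial) * 100
DLE = 43.5 / 127.9 * 100
DLE = 0.3401 * 100
DLE = 34.01%

34.01


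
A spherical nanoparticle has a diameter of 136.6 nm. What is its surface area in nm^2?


Radius r = 136.6/2 = 68.3 nm
Surface area SA = 4 * pi * r^2
SA = 4 * pi * (68.3)^2
SA = 58620.74 nm^2

58620.74


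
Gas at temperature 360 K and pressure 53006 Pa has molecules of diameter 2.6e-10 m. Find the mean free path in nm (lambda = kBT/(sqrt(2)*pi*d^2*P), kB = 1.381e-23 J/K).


Mean free path: lambda = kB*T / (sqrt(2) * pi * d^2 * P)
lambda = 1.381e-23 * 360 / (sqrt(2) * pi * (2.6e-10)^2 * 53006)
lambda = 3.12291e-07 m
lambda = 312.29 nm

312.29


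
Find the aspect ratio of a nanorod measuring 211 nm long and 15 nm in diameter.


Aspect ratio AR = length / diameter
AR = 211 / 15
AR = 14.07

14.07


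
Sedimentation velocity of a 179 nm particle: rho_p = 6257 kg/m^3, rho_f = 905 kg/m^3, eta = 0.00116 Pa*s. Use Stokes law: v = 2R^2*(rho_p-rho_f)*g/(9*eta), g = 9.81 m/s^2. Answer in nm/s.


Radius R = 179/2 nm = 8.95e-08 m
Density difference = 6257 - 905 = 5352 kg/m^3
v = 2 * R^2 * (rho_p - rho_f) * g / (9 * eta)
v = 2 * (8.95e-08)^2 * 5352 * 9.81 / (9 * 0.00116)
v = 8.05676e-08 m/s = 80.5676 nm/s

80.5676


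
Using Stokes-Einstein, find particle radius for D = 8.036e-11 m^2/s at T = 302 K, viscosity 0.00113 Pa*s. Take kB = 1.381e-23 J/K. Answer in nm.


Stokes-Einstein: R = kB*T / (6*pi*eta*D)
R = 1.381e-23 * 302 / (6 * pi * 0.00113 * 8.036e-11)
R = 2.43658e-09 m = 2.44 nm

2.44


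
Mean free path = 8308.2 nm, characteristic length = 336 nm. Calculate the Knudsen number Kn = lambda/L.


Knudsen number Kn = lambda / L
Kn = 8308.2 / 336
Kn = 24.7268

24.7268


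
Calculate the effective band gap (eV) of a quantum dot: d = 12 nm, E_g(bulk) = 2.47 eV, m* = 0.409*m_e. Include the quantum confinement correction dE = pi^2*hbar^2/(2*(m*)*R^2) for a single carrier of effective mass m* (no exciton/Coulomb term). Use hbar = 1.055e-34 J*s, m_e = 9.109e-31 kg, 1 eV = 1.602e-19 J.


Radius R = 12/2 nm = 6e-09 m
Confinement energy dE = pi^2 * hbar^2 / (2 * m_eff * m_e * R^2)
dE = pi^2 * (1.055e-34)^2 / (2 * 0.409 * 9.109e-31 * (6e-09)^2) J, divided by 1.602e-19 J/eV
dE = 0.0256 eV
Total band gap = E_g(bulk) + dE = 2.47 + 0.0256 = 2.4956 eV

2.4956


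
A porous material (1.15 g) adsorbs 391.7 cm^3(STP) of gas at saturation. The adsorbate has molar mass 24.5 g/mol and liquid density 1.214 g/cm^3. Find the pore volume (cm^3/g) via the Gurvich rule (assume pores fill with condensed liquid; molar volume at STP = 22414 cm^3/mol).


Moles adsorbed n = V_ads / 22414 = 391.7 / 22414 = 1.747568e-02 mol
Liquid volume V_liq = n * M / rho_liq = 1.747568e-02 * 24.5 / 1.214 = 0.35268 cm^3
Specific pore volume V_pore = V_liq / m_sample = 0.35268 / 1.15
V_pore = 0.3067 cm^3/g

0.3067


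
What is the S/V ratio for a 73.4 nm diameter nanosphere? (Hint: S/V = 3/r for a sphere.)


Radius r = 73.4/2 = 36.7 nm
S/V = 3 / r = 3 / 36.7
S/V = 0.0817 nm^-1

0.0817


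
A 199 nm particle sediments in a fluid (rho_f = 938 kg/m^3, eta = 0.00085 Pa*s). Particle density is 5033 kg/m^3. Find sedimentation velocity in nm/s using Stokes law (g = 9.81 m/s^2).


Radius R = 199/2 nm = 9.95e-08 m
Density difference = 5033 - 938 = 4095 kg/m^3
v = 2 * R^2 * (rho_p - rho_f) * g / (9 * eta)
v = 2 * (9.95e-08)^2 * 4095 * 9.81 / (9 * 0.00085)
v = 1.03977e-07 m/s = 103.9771 nm/s

103.9771


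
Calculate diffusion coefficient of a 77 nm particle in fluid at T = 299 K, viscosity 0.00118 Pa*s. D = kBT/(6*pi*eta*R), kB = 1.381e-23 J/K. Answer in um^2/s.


Radius R = 77/2 = 38.5 nm = 3.85e-08 m
D = kB*T / (6*pi*eta*R)
D = 1.381e-23 * 299 / (6 * pi * 0.00118 * 3.85e-08)
D = 4.82193e-12 m^2/s = 4.822 um^2/s

4.822


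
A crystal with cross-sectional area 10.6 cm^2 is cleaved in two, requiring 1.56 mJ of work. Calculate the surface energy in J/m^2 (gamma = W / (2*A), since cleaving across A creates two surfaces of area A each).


Convert: A = 10.6 cm^2 = 0.00106 m^2, W = 1.56 mJ = 0.00156 J
Cleaving exposes two faces of area A, so total new surface = 2*A and gamma = W / (2*A)
gamma = 0.00156 / (2 * 0.00106)
gamma = 0.736 J/m^2

0.736


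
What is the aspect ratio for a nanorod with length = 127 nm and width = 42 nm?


Aspect ratio AR = length / diameter
AR = 127 / 42
AR = 3.02

3.02


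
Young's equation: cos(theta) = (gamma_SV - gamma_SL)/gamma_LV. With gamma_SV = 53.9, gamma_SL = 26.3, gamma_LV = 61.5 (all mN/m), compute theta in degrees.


cos(theta) = (gamma_SV - gamma_SL) / gamma_LV
cos(theta) = (53.9 - 26.3) / 61.5
cos(theta) = 0.44878
theta = arccos(0.44878) = 63.33 degrees

63.33


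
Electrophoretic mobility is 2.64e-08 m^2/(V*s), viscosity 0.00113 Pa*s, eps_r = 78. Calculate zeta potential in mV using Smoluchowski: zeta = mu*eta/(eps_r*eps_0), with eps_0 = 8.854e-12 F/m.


Smoluchowski equation: zeta = mu * eta / (eps_r * eps_0)
zeta = 2.64e-08 * 0.00113 / (78 * 8.854e-12)
zeta = 0.043196 V = 43.2 mV

43.2


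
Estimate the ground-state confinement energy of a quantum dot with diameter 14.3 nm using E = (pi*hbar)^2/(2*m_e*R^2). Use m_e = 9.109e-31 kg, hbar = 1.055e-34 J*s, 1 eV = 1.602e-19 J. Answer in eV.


Radius R = 14.3/2 = 7.15 nm = 7.15e-09 m
E = (pi * 1.055e-34)^2 / (2 * 9.109e-31 * (7.15e-09)^2)
E(J) = 1.17948e-21
E = E(J) / 1.602e-19 = 0.0074 eV

0.0074


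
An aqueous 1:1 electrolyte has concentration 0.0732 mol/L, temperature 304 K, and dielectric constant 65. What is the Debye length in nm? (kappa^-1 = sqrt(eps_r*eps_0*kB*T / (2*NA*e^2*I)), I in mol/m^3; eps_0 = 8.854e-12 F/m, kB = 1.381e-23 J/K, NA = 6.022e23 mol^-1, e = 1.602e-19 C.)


Ionic strength I = 0.0732 * 1^2 * 1000 = 73.2 mol/m^3
kappa^-1 = sqrt(65 * 8.854e-12 * 1.381e-23 * 304 / (2 * 6.022e23 * (1.602e-19)^2 * 73.2))
kappa^-1 = 1.033 nm

1.033


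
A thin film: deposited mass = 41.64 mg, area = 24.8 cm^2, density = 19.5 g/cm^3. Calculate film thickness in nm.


Convert: m = 41.64 mg = 4.1640e-05 kg, A = 24.8 cm^2 = 2.4800e-03 m^2, rho = 19.5 g/cm^3 = 19500 kg/m^3
t = m / (A * rho)
t = 4.1640e-05 / (2.4800e-03 * 19500)
t = 8.6104e-07 m = 861.0 nm

861.0


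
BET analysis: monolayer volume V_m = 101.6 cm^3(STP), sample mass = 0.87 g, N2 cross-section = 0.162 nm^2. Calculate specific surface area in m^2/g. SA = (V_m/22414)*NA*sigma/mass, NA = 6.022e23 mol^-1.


Number of moles in monolayer = V_m / 22414 = 101.6 / 22414 = 0.00453288
Number of molecules = moles * NA = 0.00453288 * 6.022e23
SA = molecules * sigma / mass
SA = (101.6 / 22414) * 6.022e23 * 0.162e-18 / 0.87
SA = 508.3 m^2/g

508.3


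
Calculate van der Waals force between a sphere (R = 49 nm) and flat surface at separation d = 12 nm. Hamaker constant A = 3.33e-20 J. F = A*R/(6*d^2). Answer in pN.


Convert to SI: R = 49 nm = 4.9e-08 m, d = 12 nm = 1.2e-08 m
F = A * R / (6 * d^2)
F = 3.33e-20 * 4.9e-08 / (6 * (1.2e-08)^2)
F = 1.88854e-12 N = 1.889 pN

1.889


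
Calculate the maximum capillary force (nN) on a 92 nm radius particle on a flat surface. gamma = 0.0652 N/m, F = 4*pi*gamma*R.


Convert radius: R = 92 nm = 9.2e-08 m
F = 4 * pi * gamma * R
F = 4 * pi * 0.0652 * 9.2e-08
F = 7.53781e-08 N = 75.3781 nN

75.3781


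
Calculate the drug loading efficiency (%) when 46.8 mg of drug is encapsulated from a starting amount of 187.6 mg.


Drug loading efficiency = (drug loaded / drug initial) * 100
DLE = 46.8 / 187.6 * 100
DLE = 0.2495 * 100
DLE = 24.95%

24.95


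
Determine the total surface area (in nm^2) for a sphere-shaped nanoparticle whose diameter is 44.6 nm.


Radius r = 44.6/2 = 22.3 nm
Surface area SA = 4 * pi * r^2
SA = 4 * pi * (22.3)^2
SA = 6249.13 nm^2

6249.13


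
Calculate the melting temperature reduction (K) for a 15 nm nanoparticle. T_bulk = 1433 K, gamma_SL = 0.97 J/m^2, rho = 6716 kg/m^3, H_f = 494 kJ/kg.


Radius R = 15/2 = 7.5 nm = 7.5e-09 m
Convert H_f = 494 kJ/kg = 494000 J/kg
dT = 2 * gamma_SL * T_bulk / (rho * H_f * R)
dT = 2 * 0.97 * 1433 / (6716 * 494000 * 7.5e-09)
dT = 111.7 K

111.7


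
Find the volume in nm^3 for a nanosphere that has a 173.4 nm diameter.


Radius r = 173.4/2 = 86.7 nm
Volume V = (4/3) * pi * r^3
V = (4/3) * pi * (86.7)^3
V = 2729894.74 nm^3

2729894.74


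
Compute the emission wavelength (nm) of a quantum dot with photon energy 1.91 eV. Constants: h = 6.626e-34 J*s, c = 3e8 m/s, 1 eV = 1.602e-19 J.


Convert energy: E = 1.91 eV = 1.91 * 1.602e-19 = 3.05982e-19 J
lambda = h*c / E = 6.626e-34 * 3e8 / 3.05982e-19
lambda = 6.49646e-07 m = 649.6 nm

649.6


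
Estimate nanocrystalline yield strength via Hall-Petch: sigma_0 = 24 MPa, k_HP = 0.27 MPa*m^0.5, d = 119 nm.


d = 119 nm = 1.19e-07 m
sqrt(d) = 0.0003449638
Hall-Petch contribution = k / sqrt(d) = 0.27 / 0.0003449638 = 782.7 MPa
sigma = sigma_0 + k/sqrt(d) = 24 + 782.7 = 806.7 MPa

806.7


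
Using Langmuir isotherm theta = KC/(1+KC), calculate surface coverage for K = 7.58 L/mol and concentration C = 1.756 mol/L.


Langmuir isotherm: theta = K*C / (1 + K*C)
K*C = 7.58 * 1.756 = 13.31048
theta = 13.31048 / (1 + 13.31048) = 13.31048 / 14.31048
theta = 0.9301

0.9301


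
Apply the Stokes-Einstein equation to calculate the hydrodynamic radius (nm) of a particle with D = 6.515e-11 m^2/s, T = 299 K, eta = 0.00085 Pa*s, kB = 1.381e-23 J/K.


Stokes-Einstein: R = kB*T / (6*pi*eta*D)
R = 1.381e-23 * 299 / (6 * pi * 0.00085 * 6.515e-11)
R = 3.95576e-09 m = 3.96 nm

3.96


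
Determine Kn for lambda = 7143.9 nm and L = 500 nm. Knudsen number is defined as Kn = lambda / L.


Knudsen number Kn = lambda / L
Kn = 7143.9 / 500
Kn = 14.2878

14.2878


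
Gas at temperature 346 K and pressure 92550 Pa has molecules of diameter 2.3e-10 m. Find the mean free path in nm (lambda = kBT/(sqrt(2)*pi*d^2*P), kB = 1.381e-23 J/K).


Mean free path: lambda = kB*T / (sqrt(2) * pi * d^2 * P)
lambda = 1.381e-23 * 346 / (sqrt(2) * pi * (2.3e-10)^2 * 92550)
lambda = 2.19671e-07 m
lambda = 219.67 nm

219.67


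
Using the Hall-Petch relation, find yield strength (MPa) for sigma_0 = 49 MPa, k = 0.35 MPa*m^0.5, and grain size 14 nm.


d = 14 nm = 1.4e-08 m
sqrt(d) = 0.0001183216
Hall-Petch contribution = k / sqrt(d) = 0.35 / 0.0001183216 = 2958.0 MPa
sigma = sigma_0 + k/sqrt(d) = 49 + 2958.0 = 3007.0 MPa

3007.0


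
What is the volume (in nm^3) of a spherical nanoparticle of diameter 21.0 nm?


Radius r = 21.0/2 = 10.5 nm
Volume V = (4/3) * pi * r^3
V = (4/3) * pi * (10.5)^3
V = 4849.05 nm^3

4849.05


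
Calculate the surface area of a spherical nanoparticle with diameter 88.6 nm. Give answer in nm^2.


Radius r = 88.6/2 = 44.3 nm
Surface area SA = 4 * pi * r^2
SA = 4 * pi * (44.3)^2
SA = 24661.38 nm^2

24661.38


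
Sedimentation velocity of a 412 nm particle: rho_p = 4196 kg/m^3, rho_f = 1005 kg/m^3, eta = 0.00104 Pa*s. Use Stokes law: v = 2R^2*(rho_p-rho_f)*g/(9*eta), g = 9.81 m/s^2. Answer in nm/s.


Radius R = 412/2 nm = 2.06e-07 m
Density difference = 4196 - 1005 = 3191 kg/m^3
v = 2 * R^2 * (rho_p - rho_f) * g / (9 * eta)
v = 2 * (2.06e-07)^2 * 3191 * 9.81 / (9 * 0.00104)
v = 2.83847e-07 m/s = 283.8471 nm/s

283.8471


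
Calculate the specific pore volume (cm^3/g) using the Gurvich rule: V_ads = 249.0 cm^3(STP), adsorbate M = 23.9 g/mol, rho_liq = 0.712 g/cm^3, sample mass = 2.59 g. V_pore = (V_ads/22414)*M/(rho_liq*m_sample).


Moles adsorbed n = V_ads / 22414 = 249.0 / 22414 = 1.110913e-02 mol
Liquid volume V_liq = n * M / rho_liq = 1.110913e-02 * 23.9 / 0.712 = 0.37290 cm^3
Specific pore volume V_pore = V_liq / m_sample = 0.37290 / 2.59
V_pore = 0.144 cm^3/g

0.144


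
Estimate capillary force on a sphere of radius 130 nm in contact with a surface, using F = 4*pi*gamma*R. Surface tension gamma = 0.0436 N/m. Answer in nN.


Convert radius: R = 130 nm = 1.3e-07 m
F = 4 * pi * gamma * R
F = 4 * pi * 0.0436 * 1.3e-07
F = 7.12262e-08 N = 71.2262 nN

71.2262


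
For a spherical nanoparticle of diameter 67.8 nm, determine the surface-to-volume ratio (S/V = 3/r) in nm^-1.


Radius r = 67.8/2 = 33.9 nm
S/V = 3 / r = 3 / 33.9
S/V = 0.0885 nm^-1

0.0885


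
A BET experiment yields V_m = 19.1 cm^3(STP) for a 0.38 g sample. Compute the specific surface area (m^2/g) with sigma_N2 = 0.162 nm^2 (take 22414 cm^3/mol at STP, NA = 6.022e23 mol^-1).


Number of moles in monolayer = V_m / 22414 = 19.1 / 22414 = 0.00085215
Number of molecules = moles * NA = 0.00085215 * 6.022e23
SA = molecules * sigma / mass
SA = (19.1 / 22414) * 6.022e23 * 0.162e-18 / 0.38
SA = 218.8 m^2/g

218.8


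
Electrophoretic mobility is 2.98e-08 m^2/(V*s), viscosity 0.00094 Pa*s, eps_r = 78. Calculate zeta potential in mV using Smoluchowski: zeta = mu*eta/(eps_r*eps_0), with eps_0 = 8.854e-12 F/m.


Smoluchowski equation: zeta = mu * eta / (eps_r * eps_0)
zeta = 2.98e-08 * 0.00094 / (78 * 8.854e-12)
zeta = 0.040561 V = 40.56 mV

40.56


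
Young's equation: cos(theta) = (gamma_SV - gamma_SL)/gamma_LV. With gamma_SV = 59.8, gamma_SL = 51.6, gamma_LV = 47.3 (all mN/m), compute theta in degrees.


cos(theta) = (gamma_SV - gamma_SL) / gamma_LV
cos(theta) = (59.8 - 51.6) / 47.3
cos(theta) = 0.173362
theta = arccos(0.173362) = 80.02 degrees

80.02


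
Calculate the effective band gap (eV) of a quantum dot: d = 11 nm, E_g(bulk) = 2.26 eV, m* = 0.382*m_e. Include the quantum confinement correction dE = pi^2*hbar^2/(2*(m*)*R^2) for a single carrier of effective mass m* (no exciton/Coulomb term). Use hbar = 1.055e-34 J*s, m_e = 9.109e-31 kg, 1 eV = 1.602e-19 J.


Radius R = 11/2 nm = 5.5e-09 m
Confinement energy dE = pi^2 * hbar^2 / (2 * m_eff * m_e * R^2)
dE = pi^2 * (1.055e-34)^2 / (2 * 0.382 * 9.109e-31 * (5.5e-09)^2) J, divided by 1.602e-19 J/eV
dE = 0.0326 eV
Total band gap = E_g(bulk) + dE = 2.26 + 0.0326 = 2.2926 eV

2.2926


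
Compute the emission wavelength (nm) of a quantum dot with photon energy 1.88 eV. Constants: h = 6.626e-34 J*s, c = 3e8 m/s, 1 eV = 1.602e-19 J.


Convert energy: E = 1.88 eV = 1.88 * 1.602e-19 = 3.01176e-19 J
lambda = h*c / E = 6.626e-34 * 3e8 / 3.01176e-19
lambda = 6.60013e-07 m = 660.0 nm

660.0


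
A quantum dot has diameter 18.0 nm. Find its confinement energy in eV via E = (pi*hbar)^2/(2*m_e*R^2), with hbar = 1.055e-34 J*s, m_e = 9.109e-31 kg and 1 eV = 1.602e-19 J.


Radius R = 18.0/2 = 9 nm = 9e-09 m
E = (pi * 1.055e-34)^2 / (2 * 9.109e-31 * (9e-09)^2)
E(J) = 7.44422e-22
E = E(J) / 1.602e-19 = 0.0046 eV

0.0046


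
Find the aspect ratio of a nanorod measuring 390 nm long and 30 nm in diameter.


Aspect ratio AR = length / diameter
AR = 390 / 30
AR = 13.0

13.0


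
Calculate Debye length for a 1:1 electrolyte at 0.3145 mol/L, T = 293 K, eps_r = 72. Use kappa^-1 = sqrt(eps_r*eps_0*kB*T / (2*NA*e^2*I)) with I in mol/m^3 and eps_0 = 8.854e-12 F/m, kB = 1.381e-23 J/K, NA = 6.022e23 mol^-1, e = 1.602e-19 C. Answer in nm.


Ionic strength I = 0.3145 * 1^2 * 1000 = 314.5 mol/m^3
kappa^-1 = sqrt(72 * 8.854e-12 * 1.381e-23 * 293 / (2 * 6.022e23 * (1.602e-19)^2 * 314.5))
kappa^-1 = 0.515 nm

0.515


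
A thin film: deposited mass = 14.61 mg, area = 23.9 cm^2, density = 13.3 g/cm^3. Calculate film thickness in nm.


Convert: m = 14.61 mg = 1.4610e-05 kg, A = 23.9 cm^2 = 2.3900e-03 m^2, rho = 13.3 g/cm^3 = 13300 kg/m^3
t = m / (A * rho)
t = 1.4610e-05 / (2.3900e-03 * 13300)
t = 4.5962e-07 m = 459.6 nm

459.6


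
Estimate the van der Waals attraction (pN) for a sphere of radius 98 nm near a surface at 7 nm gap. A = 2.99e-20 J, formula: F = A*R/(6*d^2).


Convert to SI: R = 98 nm = 9.8e-08 m, d = 7 nm = 7e-09 m
F = A * R / (6 * d^2)
F = 2.99e-20 * 9.8e-08 / (6 * (7e-09)^2)
F = 9.96667e-12 N = 9.967 pN

9.967


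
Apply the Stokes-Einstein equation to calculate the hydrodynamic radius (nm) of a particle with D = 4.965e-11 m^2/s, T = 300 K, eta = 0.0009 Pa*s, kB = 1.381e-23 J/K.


Stokes-Einstein: R = kB*T / (6*pi*eta*D)
R = 1.381e-23 * 300 / (6 * pi * 0.0009 * 4.965e-11)
R = 4.91872e-09 m = 4.92 nm

4.92


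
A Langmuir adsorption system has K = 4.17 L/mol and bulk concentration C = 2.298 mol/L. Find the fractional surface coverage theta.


Langmuir isotherm: theta = K*C / (1 + K*C)
K*C = 4.17 * 2.298 = 9.58266
theta = 9.58266 / (1 + 9.58266) = 9.58266 / 10.58266
theta = 0.9055

0.9055


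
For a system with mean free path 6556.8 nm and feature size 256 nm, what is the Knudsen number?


Knudsen number Kn = lambda / L
Kn = 6556.8 / 256
Kn = 25.6125

25.6125


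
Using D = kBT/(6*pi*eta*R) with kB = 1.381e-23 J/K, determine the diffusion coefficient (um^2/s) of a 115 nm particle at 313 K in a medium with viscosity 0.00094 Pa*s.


Radius R = 115/2 = 57.5 nm = 5.75e-08 m
D = kB*T / (6*pi*eta*R)
D = 1.381e-23 * 313 / (6 * pi * 0.00094 * 5.75e-08)
D = 4.24269e-12 m^2/s = 4.243 um^2/s

4.243


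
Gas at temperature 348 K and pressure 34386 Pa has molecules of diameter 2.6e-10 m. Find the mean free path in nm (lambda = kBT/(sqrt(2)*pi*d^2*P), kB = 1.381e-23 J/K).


Mean free path: lambda = kB*T / (sqrt(2) * pi * d^2 * P)
lambda = 1.381e-23 * 348 / (sqrt(2) * pi * (2.6e-10)^2 * 34386)
lambda = 4.6535e-07 m
lambda = 465.35 nm

465.35


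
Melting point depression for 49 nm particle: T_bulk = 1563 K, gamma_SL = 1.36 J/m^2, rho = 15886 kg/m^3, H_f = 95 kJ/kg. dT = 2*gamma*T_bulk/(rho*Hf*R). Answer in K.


Radius R = 49/2 = 24.5 nm = 2.45e-08 m
Convert H_f = 95 kJ/kg = 95000 J/kg
dT = 2 * gamma_SL * T_bulk / (rho * H_f * R)
dT = 2 * 1.36 * 1563 / (15886 * 95000 * 2.45e-08)
dT = 115.0 K

115.0


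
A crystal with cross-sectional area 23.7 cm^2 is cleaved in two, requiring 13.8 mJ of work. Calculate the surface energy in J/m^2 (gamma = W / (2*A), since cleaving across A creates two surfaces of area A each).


Convert: A = 23.7 cm^2 = 0.00237 m^2, W = 13.8 mJ = 0.0138 J
Cleaving exposes two faces of area A, so total new surface = 2*A and gamma = W / (2*A)
gamma = 0.0138 / (2 * 0.00237)
gamma = 2.911 J/m^2

2.911


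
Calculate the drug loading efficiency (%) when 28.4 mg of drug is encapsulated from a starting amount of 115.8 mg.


Drug loading efficiency = (drug loaded / drug initial) * 100
DLE = 28.4 / 115.8 * 100
DLE = 0.2453 * 100
DLE = 24.53%

24.53


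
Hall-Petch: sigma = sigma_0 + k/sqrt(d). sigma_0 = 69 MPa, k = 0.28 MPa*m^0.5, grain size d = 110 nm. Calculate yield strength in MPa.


d = 110 nm = 1.1e-07 m
sqrt(d) = 0.0003316625
Hall-Petch contribution = k / sqrt(d) = 0.28 / 0.0003316625 = 844.2 MPa
sigma = sigma_0 + k/sqrt(d) = 69 + 844.2 = 913.2 MPa

913.2


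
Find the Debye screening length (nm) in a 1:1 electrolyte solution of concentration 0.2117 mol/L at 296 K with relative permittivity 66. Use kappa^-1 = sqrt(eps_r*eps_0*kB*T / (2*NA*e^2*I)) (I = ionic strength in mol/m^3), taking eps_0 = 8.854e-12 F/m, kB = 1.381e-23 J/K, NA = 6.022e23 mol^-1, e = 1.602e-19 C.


Ionic strength I = 0.2117 * 1^2 * 1000 = 211.7 mol/m^3
kappa^-1 = sqrt(66 * 8.854e-12 * 1.381e-23 * 296 / (2 * 6.022e23 * (1.602e-19)^2 * 211.7))
kappa^-1 = 0.604 nm

0.604


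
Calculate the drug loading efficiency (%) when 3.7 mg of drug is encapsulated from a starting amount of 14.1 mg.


Drug loading efficiency = (drug loaded / drug initial) * 100
DLE = 3.7 / 14.1 * 100
DLE = 0.2624 * 100
DLE = 26.24%

26.24


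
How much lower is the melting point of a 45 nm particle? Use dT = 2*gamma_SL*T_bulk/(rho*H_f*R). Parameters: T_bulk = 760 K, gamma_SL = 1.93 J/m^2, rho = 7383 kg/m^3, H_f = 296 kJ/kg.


Radius R = 45/2 = 22.5 nm = 2.25e-08 m
Convert H_f = 296 kJ/kg = 296000 J/kg
dT = 2 * gamma_SL * T_bulk / (rho * H_f * R)
dT = 2 * 1.93 * 760 / (7383 * 296000 * 2.25e-08)
dT = 59.7 K

59.7


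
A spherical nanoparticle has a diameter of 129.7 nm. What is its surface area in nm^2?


Radius r = 129.7/2 = 64.85 nm
Surface area SA = 4 * pi * r^2
SA = 4 * pi * (64.85)^2
SA = 52848.15 nm^2

52848.15


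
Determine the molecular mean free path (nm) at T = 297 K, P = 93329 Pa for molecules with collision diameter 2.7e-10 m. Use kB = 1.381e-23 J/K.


Mean free path: lambda = kB*T / (sqrt(2) * pi * d^2 * P)
lambda = 1.381e-23 * 297 / (sqrt(2) * pi * (2.7e-10)^2 * 93329)
lambda = 1.35688e-07 m
lambda = 135.69 nm

135.69


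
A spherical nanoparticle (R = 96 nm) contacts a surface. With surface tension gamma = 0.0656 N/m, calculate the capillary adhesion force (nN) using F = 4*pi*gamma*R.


Convert radius: R = 96 nm = 9.6e-08 m
F = 4 * pi * gamma * R
F = 4 * pi * 0.0656 * 9.6e-08
F = 7.9138e-08 N = 79.138 nN

79.138


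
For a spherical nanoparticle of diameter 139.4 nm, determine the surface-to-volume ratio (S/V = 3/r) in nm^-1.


Radius r = 139.4/2 = 69.7 nm
S/V = 3 / r = 3 / 69.7
S/V = 0.043 nm^-1

0.043


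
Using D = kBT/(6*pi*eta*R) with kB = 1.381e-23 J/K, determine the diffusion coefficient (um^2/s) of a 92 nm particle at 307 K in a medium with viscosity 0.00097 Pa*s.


Radius R = 92/2 = 46 nm = 4.6e-08 m
D = kB*T / (6*pi*eta*R)
D = 1.381e-23 * 307 / (6 * pi * 0.00097 * 4.6e-08)
D = 5.04082e-12 m^2/s = 5.041 um^2/s

5.041


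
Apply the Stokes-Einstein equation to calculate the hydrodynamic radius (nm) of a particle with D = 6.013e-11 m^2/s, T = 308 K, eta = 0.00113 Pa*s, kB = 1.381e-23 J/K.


Stokes-Einstein: R = kB*T / (6*pi*eta*D)
R = 1.381e-23 * 308 / (6 * pi * 0.00113 * 6.013e-11)
R = 3.32104e-09 m = 3.32 nm

3.32


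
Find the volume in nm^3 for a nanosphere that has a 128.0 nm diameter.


Radius r = 128.0/2 = 64 nm
Volume V = (4/3) * pi * r^3
V = (4/3) * pi * (64)^3
V = 1098066.22 nm^3

1098066.22


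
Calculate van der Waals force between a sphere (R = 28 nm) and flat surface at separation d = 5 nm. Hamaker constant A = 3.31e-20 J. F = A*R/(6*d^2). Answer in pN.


Convert to SI: R = 28 nm = 2.8e-08 m, d = 5 nm = 5e-09 m
F = A * R / (6 * d^2)
F = 3.31e-20 * 2.8e-08 / (6 * (5e-09)^2)
F = 6.17867e-12 N = 6.179 pN

6.179


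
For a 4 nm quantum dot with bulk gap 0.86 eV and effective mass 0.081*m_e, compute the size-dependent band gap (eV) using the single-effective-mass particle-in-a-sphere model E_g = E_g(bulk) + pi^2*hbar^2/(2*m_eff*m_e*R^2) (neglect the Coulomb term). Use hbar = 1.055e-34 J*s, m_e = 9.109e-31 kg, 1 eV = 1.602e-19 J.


Radius R = 4/2 nm = 2e-09 m
Confinement energy dE = pi^2 * hbar^2 / (2 * m_eff * m_e * R^2)
dE = pi^2 * (1.055e-34)^2 / (2 * 0.081 * 9.109e-31 * (2e-09)^2) J, divided by 1.602e-19 J/eV
dE = 1.1617 eV
Total band gap = E_g(bulk) + dE = 0.86 + 1.1617 = 2.0217 eV

2.0217


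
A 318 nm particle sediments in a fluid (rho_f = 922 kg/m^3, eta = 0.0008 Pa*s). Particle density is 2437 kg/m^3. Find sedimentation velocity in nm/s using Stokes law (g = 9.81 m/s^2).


Radius R = 318/2 nm = 1.59e-07 m
Density difference = 2437 - 922 = 1515 kg/m^3
v = 2 * R^2 * (rho_p - rho_f) * g / (9 * eta)
v = 2 * (1.59e-07)^2 * 1515 * 9.81 / (9 * 0.0008)
v = 1.04369e-07 m/s = 104.3694 nm/s

104.3694


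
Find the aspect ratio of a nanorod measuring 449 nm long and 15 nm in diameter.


Aspect ratio AR = length / diameter
AR = 449 / 15
AR = 29.93

29.93


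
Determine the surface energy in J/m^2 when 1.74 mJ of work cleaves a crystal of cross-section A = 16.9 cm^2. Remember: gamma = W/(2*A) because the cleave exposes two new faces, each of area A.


Convert: A = 16.9 cm^2 = 0.00169 m^2, W = 1.74 mJ = 0.00174 J
Cleaving exposes two faces of area A, so total new surface = 2*A and gamma = W / (2*A)
gamma = 0.00174 / (2 * 0.00169)
gamma = 0.515 J/m^2

0.515


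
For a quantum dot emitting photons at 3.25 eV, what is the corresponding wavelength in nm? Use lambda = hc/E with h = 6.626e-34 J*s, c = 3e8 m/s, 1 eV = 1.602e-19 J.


Convert energy: E = 3.25 eV = 3.25 * 1.602e-19 = 5.2065e-19 J
lambda = h*c / E = 6.626e-34 * 3e8 / 5.2065e-19
lambda = 3.81792e-07 m = 381.8 nm

381.8


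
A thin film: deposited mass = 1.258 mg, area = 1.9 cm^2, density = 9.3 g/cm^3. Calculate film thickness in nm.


Convert: m = 1.258 mg = 1.2580e-06 kg, A = 1.9 cm^2 = 1.9000e-04 m^2, rho = 9.3 g/cm^3 = 9300 kg/m^3
t = m / (A * rho)
t = 1.2580e-06 / (1.9000e-04 * 9300)
t = 7.1194e-07 m = 711.9 nm

711.9


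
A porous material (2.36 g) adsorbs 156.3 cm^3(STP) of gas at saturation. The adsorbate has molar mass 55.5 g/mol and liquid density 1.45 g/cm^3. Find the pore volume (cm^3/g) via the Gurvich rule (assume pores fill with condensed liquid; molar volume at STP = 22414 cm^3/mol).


Moles adsorbed n = V_ads / 22414 = 156.3 / 22414 = 6.973320e-03 mol
Liquid volume V_liq = n * M / rho_liq = 6.973320e-03 * 55.5 / 1.45 = 0.26691 cm^3
Specific pore volume V_pore = V_liq / m_sample = 0.26691 / 2.36
V_pore = 0.1131 cm^3/g

0.1131


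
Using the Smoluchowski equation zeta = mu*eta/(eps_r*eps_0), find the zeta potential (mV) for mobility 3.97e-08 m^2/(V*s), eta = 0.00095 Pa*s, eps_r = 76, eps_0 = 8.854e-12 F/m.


Smoluchowski equation: zeta = mu * eta / (eps_r * eps_0)
zeta = 3.97e-08 * 0.00095 / (76 * 8.854e-12)
zeta = 0.056048 V = 56.05 mV

56.05


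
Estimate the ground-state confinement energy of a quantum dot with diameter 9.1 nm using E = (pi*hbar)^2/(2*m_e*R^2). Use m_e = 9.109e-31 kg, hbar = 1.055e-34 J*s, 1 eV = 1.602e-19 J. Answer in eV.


Radius R = 9.1/2 = 4.55 nm = 4.55e-09 m
E = (pi * 1.055e-34)^2 / (2 * 9.109e-31 * (4.55e-09)^2)
E(J) = 2.9126e-21
E = E(J) / 1.602e-19 = 0.0182 eV

0.0182


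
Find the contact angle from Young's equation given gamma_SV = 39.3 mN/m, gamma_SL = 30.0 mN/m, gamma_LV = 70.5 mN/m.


cos(theta) = (gamma_SV - gamma_SL) / gamma_LV
cos(theta) = (39.3 - 30.0) / 70.5
cos(theta) = 0.131915
theta = arccos(0.131915) = 82.42 degrees

82.42


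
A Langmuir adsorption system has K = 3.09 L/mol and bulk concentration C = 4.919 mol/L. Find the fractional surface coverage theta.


Langmuir isotherm: theta = K*C / (1 + K*C)
K*C = 3.09 * 4.919 = 15.19971
theta = 15.19971 / (1 + 15.19971) = 15.19971 / 16.19971
theta = 0.9383

0.9383


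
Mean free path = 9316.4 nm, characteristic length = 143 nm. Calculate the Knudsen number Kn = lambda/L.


Knudsen number Kn = lambda / L
Kn = 9316.4 / 143
Kn = 65.1497

65.1497


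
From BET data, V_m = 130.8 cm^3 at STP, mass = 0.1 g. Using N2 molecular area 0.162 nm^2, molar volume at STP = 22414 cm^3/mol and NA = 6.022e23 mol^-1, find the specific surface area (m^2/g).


Number of moles in monolayer = V_m / 22414 = 130.8 / 22414 = 0.00583564
Number of molecules = moles * NA = 0.00583564 * 6.022e23
SA = molecules * sigma / mass
SA = (130.8 / 22414) * 6.022e23 * 0.162e-18 / 0.1
SA = 5693.0 m^2/g

5693.0


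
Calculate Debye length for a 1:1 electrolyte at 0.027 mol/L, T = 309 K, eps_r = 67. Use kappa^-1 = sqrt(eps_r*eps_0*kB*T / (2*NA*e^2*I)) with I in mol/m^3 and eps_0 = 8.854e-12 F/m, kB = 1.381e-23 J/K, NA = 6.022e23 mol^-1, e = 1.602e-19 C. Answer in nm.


Ionic strength I = 0.027 * 1^2 * 1000 = 27 mol/m^3
kappa^-1 = sqrt(67 * 8.854e-12 * 1.381e-23 * 309 / (2 * 6.022e23 * (1.602e-19)^2 * 27))
kappa^-1 = 1.742 nm

1.742


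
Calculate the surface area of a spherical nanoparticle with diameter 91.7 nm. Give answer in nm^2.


Radius r = 91.7/2 = 45.85 nm
Surface area SA = 4 * pi * r^2
SA = 4 * pi * (45.85)^2
SA = 26417.31 nm^2

26417.31


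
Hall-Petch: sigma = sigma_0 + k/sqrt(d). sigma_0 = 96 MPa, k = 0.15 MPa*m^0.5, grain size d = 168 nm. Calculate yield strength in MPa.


d = 168 nm = 1.68e-07 m
sqrt(d) = 0.000409878
Hall-Petch contribution = k / sqrt(d) = 0.15 / 0.000409878 = 366.0 MPa
sigma = sigma_0 + k/sqrt(d) = 96 + 366.0 = 462.0 MPa

462.0


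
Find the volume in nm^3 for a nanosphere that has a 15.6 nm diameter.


Radius r = 15.6/2 = 7.8 nm
Volume V = (4/3) * pi * r^3
V = (4/3) * pi * (7.8)^3
V = 1987.8 nm^3

1987.8
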